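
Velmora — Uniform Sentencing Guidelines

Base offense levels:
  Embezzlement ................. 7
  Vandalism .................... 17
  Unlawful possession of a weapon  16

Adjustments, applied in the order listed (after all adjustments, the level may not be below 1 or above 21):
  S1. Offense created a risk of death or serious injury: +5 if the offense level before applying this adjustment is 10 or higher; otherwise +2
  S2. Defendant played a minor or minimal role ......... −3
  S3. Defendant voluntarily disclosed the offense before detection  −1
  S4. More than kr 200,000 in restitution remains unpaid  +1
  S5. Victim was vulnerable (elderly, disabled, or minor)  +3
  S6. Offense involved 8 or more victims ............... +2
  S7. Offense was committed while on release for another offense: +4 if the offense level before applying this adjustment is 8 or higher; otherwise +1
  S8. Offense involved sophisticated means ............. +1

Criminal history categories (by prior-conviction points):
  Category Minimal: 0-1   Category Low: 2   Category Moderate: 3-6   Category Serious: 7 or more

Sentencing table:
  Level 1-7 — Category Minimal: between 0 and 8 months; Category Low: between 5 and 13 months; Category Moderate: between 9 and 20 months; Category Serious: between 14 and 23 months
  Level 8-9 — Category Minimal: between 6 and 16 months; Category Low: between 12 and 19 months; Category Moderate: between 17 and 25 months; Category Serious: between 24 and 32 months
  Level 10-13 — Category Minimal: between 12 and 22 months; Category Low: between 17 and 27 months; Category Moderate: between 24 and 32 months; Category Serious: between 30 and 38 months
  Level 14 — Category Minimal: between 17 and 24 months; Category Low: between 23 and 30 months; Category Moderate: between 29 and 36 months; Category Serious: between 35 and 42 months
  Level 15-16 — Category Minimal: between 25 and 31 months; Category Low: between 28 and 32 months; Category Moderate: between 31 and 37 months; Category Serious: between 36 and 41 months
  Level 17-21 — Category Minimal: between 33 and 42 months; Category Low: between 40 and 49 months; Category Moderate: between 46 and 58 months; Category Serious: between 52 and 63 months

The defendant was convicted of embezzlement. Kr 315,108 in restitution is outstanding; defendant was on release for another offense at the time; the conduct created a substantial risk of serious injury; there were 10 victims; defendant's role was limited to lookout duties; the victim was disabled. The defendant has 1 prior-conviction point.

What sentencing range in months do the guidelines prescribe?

Base offense level for embezzlement: 7.
S1 applies (level before this adjustment is 7 < 10, so +2): 7 + 2 = 9.
S2 applies: 9 − 3 = 6.
S3 does not apply.
S4 applies: 6 + 1 = 7.
S5 applies: 7 + 3 = 10.
S6 applies: 10 + 2 = 12.
S7 applies (level before this adjustment is 12 ≥ 8, so +4): 12 + 4 = 16.
Final offense level: 16.
Criminal history: 1 prior point → Category Minimal (0-1).
Level 16 falls in the 15-16 band.
Grid: Level 15-16 × Category Minimal = 25-31 months.

25-31 months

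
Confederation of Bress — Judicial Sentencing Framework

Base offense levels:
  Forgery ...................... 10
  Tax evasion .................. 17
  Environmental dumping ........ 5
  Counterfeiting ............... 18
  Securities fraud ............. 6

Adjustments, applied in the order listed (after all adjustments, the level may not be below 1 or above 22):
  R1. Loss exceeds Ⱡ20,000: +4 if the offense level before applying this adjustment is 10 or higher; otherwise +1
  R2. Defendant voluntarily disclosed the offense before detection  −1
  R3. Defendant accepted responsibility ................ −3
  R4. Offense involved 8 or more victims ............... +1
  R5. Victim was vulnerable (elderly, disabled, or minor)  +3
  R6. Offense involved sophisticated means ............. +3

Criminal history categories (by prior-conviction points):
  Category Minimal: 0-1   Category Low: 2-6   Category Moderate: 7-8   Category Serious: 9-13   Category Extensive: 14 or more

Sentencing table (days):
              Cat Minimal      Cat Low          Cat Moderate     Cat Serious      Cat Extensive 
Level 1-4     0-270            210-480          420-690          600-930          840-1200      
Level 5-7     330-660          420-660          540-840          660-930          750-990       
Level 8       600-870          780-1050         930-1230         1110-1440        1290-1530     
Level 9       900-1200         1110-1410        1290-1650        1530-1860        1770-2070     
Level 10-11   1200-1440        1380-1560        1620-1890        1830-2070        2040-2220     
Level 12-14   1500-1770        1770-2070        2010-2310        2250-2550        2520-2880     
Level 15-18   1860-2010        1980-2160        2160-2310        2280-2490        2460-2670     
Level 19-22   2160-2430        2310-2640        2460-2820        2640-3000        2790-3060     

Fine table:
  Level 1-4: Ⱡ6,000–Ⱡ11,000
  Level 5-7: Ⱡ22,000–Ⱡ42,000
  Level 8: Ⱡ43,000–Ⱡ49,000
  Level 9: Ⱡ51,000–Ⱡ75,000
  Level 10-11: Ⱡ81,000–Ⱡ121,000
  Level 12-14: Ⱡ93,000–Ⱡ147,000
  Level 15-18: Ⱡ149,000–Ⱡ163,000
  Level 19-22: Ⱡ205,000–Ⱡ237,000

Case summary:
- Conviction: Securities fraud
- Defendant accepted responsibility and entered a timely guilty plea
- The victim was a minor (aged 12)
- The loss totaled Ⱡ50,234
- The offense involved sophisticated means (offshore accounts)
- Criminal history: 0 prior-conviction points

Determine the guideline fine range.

Ⱡ81,000–Ⱡ121,000

Base offense level for securities fraud: 6.
R1 applies (level before this adjustment is 6 < 10, so +1): 6 + 1 = 7.
R3 applies: 7 − 3 = 4.
R5 applies: 4 + 3 = 7.
R6 applies: 7 + 3 = 10.
Final offense level: 10.
Level 10 falls in the 10-11 band.
Fine table: Level 10-11 → Ⱡ81,000–Ⱡ121,000.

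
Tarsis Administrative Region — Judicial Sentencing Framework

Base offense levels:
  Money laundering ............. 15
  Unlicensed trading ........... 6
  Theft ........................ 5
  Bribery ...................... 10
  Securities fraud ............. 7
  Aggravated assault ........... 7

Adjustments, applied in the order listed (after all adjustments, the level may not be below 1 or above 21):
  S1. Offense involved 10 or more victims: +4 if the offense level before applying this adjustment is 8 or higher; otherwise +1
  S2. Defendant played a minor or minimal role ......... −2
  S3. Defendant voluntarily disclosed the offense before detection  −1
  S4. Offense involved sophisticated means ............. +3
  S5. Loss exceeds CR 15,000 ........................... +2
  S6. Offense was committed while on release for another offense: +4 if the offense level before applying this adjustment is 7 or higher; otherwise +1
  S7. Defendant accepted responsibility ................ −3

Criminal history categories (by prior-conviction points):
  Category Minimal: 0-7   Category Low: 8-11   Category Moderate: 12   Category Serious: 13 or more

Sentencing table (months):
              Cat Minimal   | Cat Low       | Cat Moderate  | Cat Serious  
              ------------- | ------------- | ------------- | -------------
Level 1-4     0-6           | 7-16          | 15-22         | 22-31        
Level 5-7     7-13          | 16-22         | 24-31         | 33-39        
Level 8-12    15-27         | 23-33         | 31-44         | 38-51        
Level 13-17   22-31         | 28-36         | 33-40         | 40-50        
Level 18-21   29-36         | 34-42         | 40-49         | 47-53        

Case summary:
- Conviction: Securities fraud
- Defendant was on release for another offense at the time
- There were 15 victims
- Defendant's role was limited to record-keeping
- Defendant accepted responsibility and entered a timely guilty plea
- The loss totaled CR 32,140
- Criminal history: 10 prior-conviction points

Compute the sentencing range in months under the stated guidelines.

23-33 months

Base offense level for securities fraud: 7.
S1 applies (level before this adjustment is 7 < 8, so +1): 7 + 1 = 8.
S2 applies: 8 − 2 = 6.
S3 does not apply.
S5 applies: 6 + 2 = 8.
S6 applies (level before this adjustment is 8 ≥ 7, so +4): 8 + 4 = 12.
S7 applies: 12 − 3 = 9.
Final offense level: 9.
Criminal history: 10 prior points → Category Low (8-11).
Level 9 falls in the 8-12 band.
Grid: Level 8-12 × Category Low = 23-33 months.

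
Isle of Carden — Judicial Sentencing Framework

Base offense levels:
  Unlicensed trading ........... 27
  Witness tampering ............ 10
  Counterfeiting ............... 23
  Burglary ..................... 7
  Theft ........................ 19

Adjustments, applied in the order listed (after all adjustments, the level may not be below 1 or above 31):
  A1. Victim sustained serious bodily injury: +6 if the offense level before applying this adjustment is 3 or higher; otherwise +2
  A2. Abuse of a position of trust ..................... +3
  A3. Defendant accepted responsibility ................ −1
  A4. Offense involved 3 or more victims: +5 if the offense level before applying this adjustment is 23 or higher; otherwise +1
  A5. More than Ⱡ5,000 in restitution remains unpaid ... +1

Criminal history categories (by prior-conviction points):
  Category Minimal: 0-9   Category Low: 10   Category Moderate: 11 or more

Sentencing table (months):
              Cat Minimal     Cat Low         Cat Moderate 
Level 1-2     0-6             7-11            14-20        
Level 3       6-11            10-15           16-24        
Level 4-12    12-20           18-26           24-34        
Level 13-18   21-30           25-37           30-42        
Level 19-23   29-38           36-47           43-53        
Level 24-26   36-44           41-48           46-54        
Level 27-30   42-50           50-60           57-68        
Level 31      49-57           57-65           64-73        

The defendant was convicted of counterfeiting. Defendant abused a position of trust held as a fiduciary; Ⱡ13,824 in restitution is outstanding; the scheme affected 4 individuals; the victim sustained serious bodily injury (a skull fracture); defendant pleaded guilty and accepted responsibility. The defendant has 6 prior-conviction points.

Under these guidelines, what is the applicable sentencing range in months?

49-57 months

Base offense level for counterfeiting: 23.
A1 applies (level before this adjustment is 23 ≥ 3, so +6): 23 + 6 = 29.
A2 applies: 29 + 3 = 32.
A3 applies: 32 − 1 = 31.
A4 applies (level before this adjustment is 31 ≥ 23, so +5): 31 + 5 = 36.
A5 applies: 36 + 1 = 37.
Level 37 exceeds the maximum of 31; capped at 31.
Final offense level: 31.
Criminal history: 6 prior points → Category Minimal (0-9).
Level 31 falls in the 31 band.
Grid: Level 31 × Category Minimal = 49-57 months.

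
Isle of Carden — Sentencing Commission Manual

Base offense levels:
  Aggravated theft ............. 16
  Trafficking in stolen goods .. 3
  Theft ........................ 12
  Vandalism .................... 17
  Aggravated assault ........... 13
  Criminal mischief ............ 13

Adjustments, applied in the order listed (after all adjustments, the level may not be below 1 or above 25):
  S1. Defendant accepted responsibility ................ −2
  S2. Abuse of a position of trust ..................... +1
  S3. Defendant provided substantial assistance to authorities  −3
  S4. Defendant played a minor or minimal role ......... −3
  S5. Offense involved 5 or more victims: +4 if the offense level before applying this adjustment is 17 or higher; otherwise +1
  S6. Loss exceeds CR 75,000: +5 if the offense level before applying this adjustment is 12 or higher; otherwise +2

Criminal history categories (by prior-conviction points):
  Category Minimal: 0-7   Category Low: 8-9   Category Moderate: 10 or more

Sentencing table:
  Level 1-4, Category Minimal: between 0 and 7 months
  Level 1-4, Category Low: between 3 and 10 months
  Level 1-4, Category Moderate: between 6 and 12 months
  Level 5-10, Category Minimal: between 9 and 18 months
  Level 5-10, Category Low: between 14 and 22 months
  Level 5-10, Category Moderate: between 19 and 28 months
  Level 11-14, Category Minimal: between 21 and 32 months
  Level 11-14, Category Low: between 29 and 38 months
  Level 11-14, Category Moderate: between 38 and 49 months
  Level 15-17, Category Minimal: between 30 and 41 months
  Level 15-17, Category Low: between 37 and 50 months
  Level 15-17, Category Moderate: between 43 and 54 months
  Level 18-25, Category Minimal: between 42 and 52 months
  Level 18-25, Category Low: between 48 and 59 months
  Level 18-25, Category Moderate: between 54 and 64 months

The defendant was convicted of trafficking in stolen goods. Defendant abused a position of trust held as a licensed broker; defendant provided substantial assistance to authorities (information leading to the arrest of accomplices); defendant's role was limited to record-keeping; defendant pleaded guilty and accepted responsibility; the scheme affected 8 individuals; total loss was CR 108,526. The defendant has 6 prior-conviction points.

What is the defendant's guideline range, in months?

0-7 months

Base offense level for trafficking in stolen goods: 3.
S1 applies: 3 − 2 = 1.
S2 applies: 1 + 1 = 2.
S3 applies: 2 − 3 = -1.
S4 applies: -1 − 3 = -4.
S5 applies (level before this adjustment is -4 < 17, so +1): -4 + 1 = -3.
S6 applies (level before this adjustment is -3 < 12, so +2): -3 + 2 = -1.
Level -1 is below the minimum of 1; floored at 1.
Final offense level: 1.
Criminal history: 6 prior points → Category Minimal (0-7).
Level 1 falls in the 1-4 band.
Grid: Level 1-4 × Category Minimal = 0-7 months.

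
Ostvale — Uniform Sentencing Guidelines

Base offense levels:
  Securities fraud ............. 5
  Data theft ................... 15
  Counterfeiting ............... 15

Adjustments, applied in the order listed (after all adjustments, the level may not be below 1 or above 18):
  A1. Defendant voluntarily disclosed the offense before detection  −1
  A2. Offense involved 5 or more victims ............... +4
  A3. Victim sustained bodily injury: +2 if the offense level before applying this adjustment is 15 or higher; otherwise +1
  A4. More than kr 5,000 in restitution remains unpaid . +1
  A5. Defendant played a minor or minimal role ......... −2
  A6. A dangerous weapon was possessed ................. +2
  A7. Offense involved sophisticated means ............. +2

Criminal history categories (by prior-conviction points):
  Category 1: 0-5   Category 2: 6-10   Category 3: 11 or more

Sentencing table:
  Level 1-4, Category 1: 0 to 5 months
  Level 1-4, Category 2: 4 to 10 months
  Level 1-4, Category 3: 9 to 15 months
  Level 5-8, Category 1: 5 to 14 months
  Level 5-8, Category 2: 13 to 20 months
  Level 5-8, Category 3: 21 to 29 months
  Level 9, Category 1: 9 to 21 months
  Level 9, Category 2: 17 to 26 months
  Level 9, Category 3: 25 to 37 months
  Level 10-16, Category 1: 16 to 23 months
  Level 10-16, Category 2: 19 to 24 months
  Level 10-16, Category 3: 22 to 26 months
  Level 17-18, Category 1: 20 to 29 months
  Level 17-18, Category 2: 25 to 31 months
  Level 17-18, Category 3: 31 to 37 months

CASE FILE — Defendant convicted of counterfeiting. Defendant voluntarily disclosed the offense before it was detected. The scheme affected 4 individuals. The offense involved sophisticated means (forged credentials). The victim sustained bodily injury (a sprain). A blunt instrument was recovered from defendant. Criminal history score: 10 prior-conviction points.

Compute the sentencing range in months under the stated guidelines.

Base offense level for counterfeiting: 15.
A1 applies: 15 − 1 = 14.
A3 applies (level before this adjustment is 14 < 15, so +1): 14 + 1 = 15.
A4 does not apply.
A6 applies: 15 + 2 = 17.
A7 applies: 17 + 2 = 19.
Level 19 exceeds the maximum of 18; capped at 18.
Final offense level: 18.
Criminal history: 10 prior points → Category 2 (6-10).
Level 18 falls in the 17-18 band.
Grid: Level 17-18 × Category 2 = 25-31 months.

25-31 months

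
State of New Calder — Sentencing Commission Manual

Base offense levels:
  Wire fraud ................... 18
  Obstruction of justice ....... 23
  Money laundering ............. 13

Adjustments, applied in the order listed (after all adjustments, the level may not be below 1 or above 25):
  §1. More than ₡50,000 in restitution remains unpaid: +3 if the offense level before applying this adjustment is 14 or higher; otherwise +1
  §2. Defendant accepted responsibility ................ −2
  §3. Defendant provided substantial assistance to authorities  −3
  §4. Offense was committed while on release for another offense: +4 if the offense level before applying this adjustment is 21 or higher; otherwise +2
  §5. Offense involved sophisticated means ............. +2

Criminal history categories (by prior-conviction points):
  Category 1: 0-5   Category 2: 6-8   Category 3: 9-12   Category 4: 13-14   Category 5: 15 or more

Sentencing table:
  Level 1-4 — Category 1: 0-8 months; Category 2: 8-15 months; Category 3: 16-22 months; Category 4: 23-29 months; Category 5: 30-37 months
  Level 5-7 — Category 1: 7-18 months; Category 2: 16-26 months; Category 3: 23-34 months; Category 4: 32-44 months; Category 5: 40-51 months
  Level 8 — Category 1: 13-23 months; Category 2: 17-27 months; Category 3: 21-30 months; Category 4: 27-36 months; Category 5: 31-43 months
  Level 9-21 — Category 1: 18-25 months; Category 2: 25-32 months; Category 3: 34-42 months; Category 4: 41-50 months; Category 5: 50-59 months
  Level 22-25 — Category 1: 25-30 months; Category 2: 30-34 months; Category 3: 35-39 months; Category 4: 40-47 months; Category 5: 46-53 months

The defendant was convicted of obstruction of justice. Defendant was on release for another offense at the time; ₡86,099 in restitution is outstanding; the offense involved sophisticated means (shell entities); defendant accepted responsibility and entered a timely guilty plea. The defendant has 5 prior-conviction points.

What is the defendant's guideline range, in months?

Base offense level for obstruction of justice: 23.
§1 applies (level before this adjustment is 23 ≥ 14, so +3): 23 + 3 = 26.
§2 applies: 26 − 2 = 24.
§4 applies (level before this adjustment is 24 ≥ 21, so +4): 24 + 4 = 28.
§5 applies: 28 + 2 = 30.
Level 30 exceeds the maximum of 25; capped at 25.
Final offense level: 25.
Criminal history: 5 prior points → Category 1 (0-5).
Level 25 falls in the 22-25 band.
Grid: Level 22-25 × Category 1 = 25-30 months.

25-30 months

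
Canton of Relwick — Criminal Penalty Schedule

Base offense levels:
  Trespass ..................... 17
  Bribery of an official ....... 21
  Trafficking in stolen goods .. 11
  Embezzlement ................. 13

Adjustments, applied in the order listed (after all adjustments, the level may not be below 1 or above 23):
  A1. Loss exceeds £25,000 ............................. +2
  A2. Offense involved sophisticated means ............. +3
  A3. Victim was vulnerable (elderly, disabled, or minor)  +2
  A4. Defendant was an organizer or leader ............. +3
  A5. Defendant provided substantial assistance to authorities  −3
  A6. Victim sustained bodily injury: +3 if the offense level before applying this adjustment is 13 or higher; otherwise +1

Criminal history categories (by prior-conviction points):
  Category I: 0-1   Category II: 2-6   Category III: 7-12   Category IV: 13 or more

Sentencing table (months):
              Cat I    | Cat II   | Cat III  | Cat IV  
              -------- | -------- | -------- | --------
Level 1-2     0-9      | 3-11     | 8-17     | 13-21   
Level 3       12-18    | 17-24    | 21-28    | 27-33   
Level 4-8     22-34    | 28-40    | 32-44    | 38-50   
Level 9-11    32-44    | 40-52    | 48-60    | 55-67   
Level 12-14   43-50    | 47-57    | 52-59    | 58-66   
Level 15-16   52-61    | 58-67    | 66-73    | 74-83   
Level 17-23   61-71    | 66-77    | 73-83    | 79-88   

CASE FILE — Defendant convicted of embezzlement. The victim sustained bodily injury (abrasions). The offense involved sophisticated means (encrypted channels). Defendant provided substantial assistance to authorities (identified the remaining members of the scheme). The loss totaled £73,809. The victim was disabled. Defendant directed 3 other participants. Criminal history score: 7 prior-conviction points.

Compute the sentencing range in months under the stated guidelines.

Base offense level for embezzlement: 13.
A1 applies: 13 + 2 = 15.
A2 applies: 15 + 3 = 18.
A3 applies: 18 + 2 = 20.
A4 applies: 20 + 3 = 23.
A5 applies: 23 − 3 = 20.
A6 applies (level before this adjustment is 20 ≥ 13, so +3): 20 + 3 = 23.
Final offense level: 23.
Criminal history: 7 prior points → Category III (7-12).
Level 23 falls in the 17-23 band.
Grid: Level 17-23 × Category III = 73-83 months.

73-83 months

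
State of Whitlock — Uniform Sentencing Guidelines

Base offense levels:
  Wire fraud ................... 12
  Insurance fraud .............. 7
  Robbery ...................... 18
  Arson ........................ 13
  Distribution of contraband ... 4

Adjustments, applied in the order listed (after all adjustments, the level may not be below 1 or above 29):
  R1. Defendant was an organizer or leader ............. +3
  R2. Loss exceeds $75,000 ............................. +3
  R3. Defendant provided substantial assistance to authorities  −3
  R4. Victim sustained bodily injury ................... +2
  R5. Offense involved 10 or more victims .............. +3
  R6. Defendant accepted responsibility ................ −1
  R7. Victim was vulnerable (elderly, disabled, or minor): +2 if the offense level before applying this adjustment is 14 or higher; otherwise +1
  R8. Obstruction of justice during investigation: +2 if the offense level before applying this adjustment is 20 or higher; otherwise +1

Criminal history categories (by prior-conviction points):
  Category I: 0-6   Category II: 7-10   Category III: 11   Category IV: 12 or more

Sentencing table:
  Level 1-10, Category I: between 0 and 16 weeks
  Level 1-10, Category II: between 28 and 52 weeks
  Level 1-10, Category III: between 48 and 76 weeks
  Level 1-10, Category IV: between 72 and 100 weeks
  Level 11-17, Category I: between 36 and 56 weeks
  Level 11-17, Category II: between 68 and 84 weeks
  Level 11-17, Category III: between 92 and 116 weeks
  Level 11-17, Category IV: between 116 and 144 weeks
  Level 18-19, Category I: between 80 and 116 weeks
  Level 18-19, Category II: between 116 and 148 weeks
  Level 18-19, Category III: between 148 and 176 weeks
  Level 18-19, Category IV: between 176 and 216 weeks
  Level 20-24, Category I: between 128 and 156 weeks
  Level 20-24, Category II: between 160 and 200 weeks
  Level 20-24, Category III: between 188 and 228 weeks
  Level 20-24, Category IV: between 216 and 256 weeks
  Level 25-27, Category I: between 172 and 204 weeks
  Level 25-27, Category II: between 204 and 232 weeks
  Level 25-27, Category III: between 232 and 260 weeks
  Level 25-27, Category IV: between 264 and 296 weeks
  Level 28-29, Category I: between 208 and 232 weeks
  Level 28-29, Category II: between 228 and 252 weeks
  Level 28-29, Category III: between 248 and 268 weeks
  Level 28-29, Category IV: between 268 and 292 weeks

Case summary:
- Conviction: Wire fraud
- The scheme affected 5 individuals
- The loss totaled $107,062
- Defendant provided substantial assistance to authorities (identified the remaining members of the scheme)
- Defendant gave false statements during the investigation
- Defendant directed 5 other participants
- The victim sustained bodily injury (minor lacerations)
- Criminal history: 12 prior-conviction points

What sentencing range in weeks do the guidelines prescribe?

Base offense level for wire fraud: 12.
R1 applies: 12 + 3 = 15.
R2 applies: 15 + 3 = 18.
R3 applies: 18 − 3 = 15.
R4 applies: 15 + 2 = 17.
R5 does not apply.
R8 applies (level before this adjustment is 17 < 20, so +1): 17 + 1 = 18.
Final offense level: 18.
Criminal history: 12 prior points → Category IV (12+).
Level 18 falls in the 18-19 band.
Grid: Level 18-19 × Category IV = 176-216 weeks.

176-216 weeks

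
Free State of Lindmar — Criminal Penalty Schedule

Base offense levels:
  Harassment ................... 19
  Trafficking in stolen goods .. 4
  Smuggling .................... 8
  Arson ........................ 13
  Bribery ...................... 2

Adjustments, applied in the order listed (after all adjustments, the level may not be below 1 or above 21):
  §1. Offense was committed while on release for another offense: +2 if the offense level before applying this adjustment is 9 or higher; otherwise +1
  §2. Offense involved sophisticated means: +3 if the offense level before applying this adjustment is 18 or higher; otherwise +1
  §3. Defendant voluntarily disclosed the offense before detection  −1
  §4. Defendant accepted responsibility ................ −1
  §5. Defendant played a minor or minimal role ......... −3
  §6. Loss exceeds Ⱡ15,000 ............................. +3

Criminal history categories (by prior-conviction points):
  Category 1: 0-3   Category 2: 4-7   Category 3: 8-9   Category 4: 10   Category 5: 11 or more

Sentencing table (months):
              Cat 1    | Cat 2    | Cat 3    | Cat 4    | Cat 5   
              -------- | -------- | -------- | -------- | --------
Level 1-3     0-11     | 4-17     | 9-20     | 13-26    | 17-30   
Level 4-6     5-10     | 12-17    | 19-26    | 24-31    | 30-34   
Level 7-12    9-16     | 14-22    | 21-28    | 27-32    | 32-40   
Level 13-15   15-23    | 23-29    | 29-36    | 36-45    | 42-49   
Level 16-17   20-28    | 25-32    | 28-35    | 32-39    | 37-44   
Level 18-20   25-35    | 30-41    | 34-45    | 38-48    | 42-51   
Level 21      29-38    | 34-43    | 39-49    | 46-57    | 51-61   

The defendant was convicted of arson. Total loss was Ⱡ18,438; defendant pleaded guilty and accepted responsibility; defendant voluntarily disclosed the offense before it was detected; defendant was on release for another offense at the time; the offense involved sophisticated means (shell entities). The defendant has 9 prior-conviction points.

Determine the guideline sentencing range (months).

28-35 months

Base offense level for arson: 13.
§1 applies (level before this adjustment is 13 ≥ 9, so +2): 13 + 2 = 15.
§2 applies (level before this adjustment is 15 < 18, so +1): 15 + 1 = 16.
§3 applies: 16 − 1 = 15.
§4 applies: 15 − 1 = 14.
§6 applies: 14 + 3 = 17.
Final offense level: 17.
Criminal history: 9 prior points → Category 3 (8-9).
Level 17 falls in the 16-17 band.
Grid: Level 16-17 × Category 3 = 28-35 months.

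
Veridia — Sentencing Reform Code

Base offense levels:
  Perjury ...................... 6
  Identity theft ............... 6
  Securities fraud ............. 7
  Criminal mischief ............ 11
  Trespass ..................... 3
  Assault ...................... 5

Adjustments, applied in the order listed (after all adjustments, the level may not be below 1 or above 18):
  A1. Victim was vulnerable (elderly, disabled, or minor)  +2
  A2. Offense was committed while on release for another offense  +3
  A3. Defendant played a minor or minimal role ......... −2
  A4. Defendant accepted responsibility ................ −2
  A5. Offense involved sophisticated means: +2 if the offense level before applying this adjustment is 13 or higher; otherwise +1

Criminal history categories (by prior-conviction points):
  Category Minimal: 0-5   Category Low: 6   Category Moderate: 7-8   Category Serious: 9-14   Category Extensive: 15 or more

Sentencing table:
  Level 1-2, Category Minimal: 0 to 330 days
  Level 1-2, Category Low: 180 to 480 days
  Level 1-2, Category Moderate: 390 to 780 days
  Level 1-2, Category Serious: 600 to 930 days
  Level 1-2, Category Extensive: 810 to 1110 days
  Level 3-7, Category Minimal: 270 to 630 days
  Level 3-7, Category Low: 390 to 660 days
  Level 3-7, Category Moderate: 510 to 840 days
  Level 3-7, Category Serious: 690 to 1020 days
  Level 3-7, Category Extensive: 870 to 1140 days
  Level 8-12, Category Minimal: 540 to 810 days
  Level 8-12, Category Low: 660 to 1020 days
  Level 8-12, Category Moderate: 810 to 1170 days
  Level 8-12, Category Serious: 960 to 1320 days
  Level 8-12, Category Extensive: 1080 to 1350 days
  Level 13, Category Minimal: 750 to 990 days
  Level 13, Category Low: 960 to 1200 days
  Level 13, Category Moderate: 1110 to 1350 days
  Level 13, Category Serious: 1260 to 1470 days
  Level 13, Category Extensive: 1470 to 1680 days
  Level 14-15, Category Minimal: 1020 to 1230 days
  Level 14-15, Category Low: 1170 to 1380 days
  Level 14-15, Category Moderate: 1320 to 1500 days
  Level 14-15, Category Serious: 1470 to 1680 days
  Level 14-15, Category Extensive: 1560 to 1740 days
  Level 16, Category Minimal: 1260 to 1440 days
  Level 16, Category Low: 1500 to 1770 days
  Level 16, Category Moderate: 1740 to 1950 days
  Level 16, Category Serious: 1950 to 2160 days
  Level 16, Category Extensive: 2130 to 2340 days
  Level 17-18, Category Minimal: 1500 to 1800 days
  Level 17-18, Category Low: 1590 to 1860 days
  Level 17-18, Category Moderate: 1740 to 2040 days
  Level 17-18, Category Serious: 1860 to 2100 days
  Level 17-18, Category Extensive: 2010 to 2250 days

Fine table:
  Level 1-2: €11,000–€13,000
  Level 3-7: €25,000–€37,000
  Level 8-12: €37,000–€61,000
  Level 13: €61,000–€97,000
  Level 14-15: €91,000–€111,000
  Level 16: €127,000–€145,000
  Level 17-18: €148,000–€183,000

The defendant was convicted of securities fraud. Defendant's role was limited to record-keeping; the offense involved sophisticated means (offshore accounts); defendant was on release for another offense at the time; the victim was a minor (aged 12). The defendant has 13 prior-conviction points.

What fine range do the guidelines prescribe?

Base offense level for securities fraud: 7.
A1 applies: 7 + 2 = 9.
A2 applies: 9 + 3 = 12.
A3 applies: 12 − 2 = 10.
A4 does not apply.
A5 applies (level before this adjustment is 10 < 13, so +1): 10 + 1 = 11.
Final offense level: 11.
Level 11 falls in the 8-12 band.
Fine table: Level 8-12 → €37,000–€61,000.

€37,000–€61,000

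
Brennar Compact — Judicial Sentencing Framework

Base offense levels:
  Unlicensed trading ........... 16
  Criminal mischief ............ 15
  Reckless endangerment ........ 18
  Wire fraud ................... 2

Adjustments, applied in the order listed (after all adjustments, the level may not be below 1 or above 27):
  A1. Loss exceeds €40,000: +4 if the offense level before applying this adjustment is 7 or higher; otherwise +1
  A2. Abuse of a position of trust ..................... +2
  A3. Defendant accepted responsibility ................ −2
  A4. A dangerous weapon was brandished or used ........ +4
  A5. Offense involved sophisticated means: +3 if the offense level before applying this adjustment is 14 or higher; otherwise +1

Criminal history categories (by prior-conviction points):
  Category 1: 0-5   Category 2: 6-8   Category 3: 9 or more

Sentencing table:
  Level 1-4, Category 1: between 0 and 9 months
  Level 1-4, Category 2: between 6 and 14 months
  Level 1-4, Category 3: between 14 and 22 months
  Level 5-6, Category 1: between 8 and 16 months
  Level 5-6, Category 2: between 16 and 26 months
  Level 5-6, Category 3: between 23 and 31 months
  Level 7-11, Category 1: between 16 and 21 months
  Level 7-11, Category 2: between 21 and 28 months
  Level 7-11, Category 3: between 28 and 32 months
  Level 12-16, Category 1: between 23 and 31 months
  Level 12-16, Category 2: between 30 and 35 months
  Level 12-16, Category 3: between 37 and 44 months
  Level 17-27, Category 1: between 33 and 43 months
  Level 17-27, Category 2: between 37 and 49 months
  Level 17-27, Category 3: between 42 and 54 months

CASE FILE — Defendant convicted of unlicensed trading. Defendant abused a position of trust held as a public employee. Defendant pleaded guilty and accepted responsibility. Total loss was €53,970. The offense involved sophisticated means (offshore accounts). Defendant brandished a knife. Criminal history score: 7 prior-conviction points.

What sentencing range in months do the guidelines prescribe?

Base offense level for unlicensed trading: 16.
A1 applies (level before this adjustment is 16 ≥ 7, so +4): 16 + 4 = 20.
A2 applies: 20 + 2 = 22.
A3 applies: 22 − 2 = 20.
A4 applies: 20 + 4 = 24.
A5 applies (level before this adjustment is 24 ≥ 14, so +3): 24 + 3 = 27.
Final offense level: 27.
Criminal history: 7 prior points → Category 2 (6-8).
Level 27 falls in the 17-27 band.
Grid: Level 17-27 × Category 2 = 37-49 months.

37-49 months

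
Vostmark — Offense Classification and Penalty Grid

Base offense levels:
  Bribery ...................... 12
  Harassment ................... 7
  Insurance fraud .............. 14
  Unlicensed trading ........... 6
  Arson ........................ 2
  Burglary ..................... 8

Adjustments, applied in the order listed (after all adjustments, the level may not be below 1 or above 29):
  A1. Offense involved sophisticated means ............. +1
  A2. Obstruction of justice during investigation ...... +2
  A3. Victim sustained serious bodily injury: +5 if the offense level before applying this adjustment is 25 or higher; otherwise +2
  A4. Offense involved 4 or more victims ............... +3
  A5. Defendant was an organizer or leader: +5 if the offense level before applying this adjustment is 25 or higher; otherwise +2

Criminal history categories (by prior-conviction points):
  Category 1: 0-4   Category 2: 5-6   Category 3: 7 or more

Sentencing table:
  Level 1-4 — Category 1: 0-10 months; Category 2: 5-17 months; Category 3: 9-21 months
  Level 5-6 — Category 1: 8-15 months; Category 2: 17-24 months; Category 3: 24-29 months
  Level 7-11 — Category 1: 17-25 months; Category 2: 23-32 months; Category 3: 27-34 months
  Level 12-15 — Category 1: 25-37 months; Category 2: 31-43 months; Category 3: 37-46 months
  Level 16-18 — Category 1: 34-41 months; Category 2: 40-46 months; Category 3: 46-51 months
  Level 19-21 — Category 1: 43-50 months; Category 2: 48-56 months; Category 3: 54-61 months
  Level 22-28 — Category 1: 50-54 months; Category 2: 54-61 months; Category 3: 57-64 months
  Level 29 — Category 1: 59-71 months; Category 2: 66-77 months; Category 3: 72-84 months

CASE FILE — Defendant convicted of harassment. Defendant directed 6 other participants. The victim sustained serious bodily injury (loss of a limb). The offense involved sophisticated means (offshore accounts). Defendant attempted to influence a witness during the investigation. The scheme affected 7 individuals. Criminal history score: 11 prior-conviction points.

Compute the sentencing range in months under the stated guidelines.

Base offense level for harassment: 7.
A1 applies: 7 + 1 = 8.
A2 applies: 8 + 2 = 10.
A3 applies (level before this adjustment is 10 < 25, so +2): 10 + 2 = 12.
A4 applies: 12 + 3 = 15.
A5 applies (level before this adjustment is 15 < 25, so +2): 15 + 2 = 17.
Final offense level: 17.
Criminal history: 11 prior points → Category 3 (7+).
Level 17 falls in the 16-18 band.
Grid: Level 16-18 × Category 3 = 46-51 months.

46-51 months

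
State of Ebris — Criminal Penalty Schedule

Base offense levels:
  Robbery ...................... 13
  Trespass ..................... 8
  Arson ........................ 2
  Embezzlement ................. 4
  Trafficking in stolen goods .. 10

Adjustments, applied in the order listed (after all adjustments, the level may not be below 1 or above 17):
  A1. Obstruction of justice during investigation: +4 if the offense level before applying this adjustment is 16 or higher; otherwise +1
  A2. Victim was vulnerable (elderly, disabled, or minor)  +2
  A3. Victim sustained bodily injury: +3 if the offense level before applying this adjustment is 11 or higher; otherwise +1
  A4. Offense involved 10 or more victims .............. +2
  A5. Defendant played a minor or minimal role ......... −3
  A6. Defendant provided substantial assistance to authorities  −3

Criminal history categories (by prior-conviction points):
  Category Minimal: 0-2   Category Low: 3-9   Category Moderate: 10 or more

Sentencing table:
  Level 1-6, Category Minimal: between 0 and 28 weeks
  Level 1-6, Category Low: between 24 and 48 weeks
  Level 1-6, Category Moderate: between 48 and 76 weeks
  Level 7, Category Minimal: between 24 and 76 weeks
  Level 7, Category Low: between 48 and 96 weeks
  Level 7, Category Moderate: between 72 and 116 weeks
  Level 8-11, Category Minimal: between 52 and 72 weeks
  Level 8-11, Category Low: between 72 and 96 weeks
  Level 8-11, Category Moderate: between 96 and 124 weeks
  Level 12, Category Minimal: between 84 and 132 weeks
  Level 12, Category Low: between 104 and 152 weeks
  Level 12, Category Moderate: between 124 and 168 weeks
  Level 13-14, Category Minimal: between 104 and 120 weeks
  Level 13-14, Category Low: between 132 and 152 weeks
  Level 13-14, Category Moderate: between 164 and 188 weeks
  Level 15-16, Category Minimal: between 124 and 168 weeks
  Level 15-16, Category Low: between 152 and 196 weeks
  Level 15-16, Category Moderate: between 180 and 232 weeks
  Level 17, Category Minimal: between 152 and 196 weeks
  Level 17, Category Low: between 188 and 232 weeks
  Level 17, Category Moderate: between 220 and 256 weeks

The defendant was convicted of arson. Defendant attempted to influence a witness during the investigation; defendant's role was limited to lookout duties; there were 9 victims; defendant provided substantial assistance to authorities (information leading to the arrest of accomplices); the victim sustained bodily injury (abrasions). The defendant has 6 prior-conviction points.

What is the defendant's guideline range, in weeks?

24-48 weeks

Base offense level for arson: 2.
A1 applies (level before this adjustment is 2 < 16, so +1): 2 + 1 = 3.
A2 does not apply.
A3 applies (level before this adjustment is 3 < 11, so +1): 3 + 1 = 4.
A4 does not apply.
A5 applies: 4 − 3 = 1.
A6 applies: 1 − 3 = -2.
Level -2 is below the minimum of 1; floored at 1.
Final offense level: 1.
Criminal history: 6 prior points → Category Low (3-9).
Level 1 falls in the 1-6 band.
Grid: Level 1-6 × Category Low = 24-48 weeks.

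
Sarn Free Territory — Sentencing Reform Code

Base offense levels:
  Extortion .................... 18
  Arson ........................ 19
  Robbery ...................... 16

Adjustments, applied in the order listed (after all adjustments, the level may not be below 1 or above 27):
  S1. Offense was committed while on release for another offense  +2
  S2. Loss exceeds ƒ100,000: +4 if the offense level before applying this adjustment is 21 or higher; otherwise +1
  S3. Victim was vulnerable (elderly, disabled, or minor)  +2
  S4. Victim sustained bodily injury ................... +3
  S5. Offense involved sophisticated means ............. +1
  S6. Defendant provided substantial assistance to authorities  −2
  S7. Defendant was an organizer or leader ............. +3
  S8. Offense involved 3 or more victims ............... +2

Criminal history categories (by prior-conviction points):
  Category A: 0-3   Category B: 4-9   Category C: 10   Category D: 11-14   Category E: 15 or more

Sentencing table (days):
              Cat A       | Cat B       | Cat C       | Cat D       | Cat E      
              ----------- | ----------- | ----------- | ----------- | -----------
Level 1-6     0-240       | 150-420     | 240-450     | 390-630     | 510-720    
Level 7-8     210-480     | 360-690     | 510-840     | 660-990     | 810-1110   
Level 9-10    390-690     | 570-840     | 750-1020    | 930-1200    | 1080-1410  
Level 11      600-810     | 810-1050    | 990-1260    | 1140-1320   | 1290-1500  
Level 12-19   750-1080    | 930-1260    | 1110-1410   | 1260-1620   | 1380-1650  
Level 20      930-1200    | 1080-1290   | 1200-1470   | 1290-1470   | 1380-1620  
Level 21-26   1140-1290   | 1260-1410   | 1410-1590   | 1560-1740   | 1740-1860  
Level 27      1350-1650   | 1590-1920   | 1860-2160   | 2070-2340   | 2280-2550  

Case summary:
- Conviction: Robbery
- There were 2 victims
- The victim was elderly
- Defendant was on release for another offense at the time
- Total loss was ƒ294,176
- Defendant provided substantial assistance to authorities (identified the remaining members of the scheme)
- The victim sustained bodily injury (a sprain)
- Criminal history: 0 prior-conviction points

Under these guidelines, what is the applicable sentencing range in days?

Base offense level for robbery: 16.
S1 applies: 16 + 2 = 18.
S2 applies (level before this adjustment is 18 < 21, so +1): 18 + 1 = 19.
S3 applies: 19 + 2 = 21.
S4 applies: 21 + 3 = 24.
S6 applies: 24 − 2 = 22.
S7 does not apply.
Final offense level: 22.
Criminal history: 0 prior points → Category A (0-3).
Level 22 falls in the 21-26 band.
Grid: Level 21-26 × Category A = 1140-1290 days.

1140-1290 days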